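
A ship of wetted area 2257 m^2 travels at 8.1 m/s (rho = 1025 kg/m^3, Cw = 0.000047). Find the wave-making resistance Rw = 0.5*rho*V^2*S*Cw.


Formula: Rw = 0.5 * rho * V^2 * S * Cw
Step 1 — V^2 = 8.1^2 = 65.61
Step 2 — 0.5 * rho * V^2 = 0.5 * 1025 * 65.61 = 33625.125
Step 3 — Rw = 33625.125 * 2257 * 0.000047 ≈ 3566.9 N (5 s.f.)

3566.9 N


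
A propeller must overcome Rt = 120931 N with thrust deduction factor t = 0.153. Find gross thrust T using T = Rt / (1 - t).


Formula: T = Rt / (1 - t)
Step 1 — (1 - t) = 1 - 0.153 = 0.847
Step 2 — T = 120931 / 0.847 ≈ 142780 N (5 s.f.)

142780 N


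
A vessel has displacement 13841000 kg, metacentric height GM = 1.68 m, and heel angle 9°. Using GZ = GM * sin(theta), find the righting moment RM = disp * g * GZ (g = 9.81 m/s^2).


Formula: GZ = GM * sin(theta); RM = disp * g * GZ
Step 1 — GZ = 1.68 * sin(9°) = 1.68 * 0.156434 = 0.262809 m
Step 2 — RM = 13841000 * 9.81 * 0.262809 ≈ 35684000 N·m (5 s.f.)

35684000 N·m


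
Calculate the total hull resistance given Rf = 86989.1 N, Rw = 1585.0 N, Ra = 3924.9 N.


Formula: Rt = Rf + Rw + Ra
Substituting: Rt = 86989.1 + 1585.0 + 3924.9
Result: Rt = 92499.0 N

92499.0 N


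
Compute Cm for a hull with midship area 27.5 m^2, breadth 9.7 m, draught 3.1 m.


Formula: Cm = Am / (B * T)
Step 1 — B * T = 9.7 * 3.1 = 30.07 m^2
Step 2 — Cm = 27.5 / 30.07 ≈ 0.91453 (5 s.f.)

0.91453


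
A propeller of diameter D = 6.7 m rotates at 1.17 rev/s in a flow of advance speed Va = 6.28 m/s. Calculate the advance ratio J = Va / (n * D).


Formula: J = Va / (n * D)
Step 1 — n * D = 1.17 * 6.7 = 7.839
Step 2 — J = 6.28 / 7.839 ≈ 0.80112 (5 s.f.)

0.80112


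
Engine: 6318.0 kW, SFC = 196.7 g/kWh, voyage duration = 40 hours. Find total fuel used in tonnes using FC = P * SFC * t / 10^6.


Formula: FC (tonnes) = P * SFC * t / 1,000,000
Step 1 — P * SFC * t = 6318.0 * 196.7 * 40 = 49710024.0 g
Step 2 — FC (tonnes) = 49710024.0 / 1,000,000 ≈ 49.710 tonnes (5 s.f.)

49.710 tonnes


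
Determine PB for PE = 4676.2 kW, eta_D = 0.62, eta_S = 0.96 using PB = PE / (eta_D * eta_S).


Formula: PB = PE / (eta_D * eta_S)
Step 1 — combined efficiency = eta_D * eta_S = 0.62 * 0.96 = 0.5952
Step 2 — PB = 4676.2 / 0.5952 ≈ 7856.5 kW (5 s.f.)

7856.5 kW


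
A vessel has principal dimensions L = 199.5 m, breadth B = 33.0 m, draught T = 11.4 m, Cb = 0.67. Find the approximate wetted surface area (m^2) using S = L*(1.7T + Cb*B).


Formula: S = 1.7*L*T + V/T with V = Cb*L*B*T, i.e. S = L * (1.7*T + Cb*B)
Step 1 — 1.7*T = 1.7 * 11.4 = 19.38 m
Step 2 — Cb*B = 0.67 * 33.0 = 22.11 m
Step 3 — 1.7*T + Cb*B = 19.38 + 22.11 = 41.49 m
Step 4 — S = 199.5 * 41.49 ≈ 8277.3 m^2 (5 s.f.)

8277.3 m^2


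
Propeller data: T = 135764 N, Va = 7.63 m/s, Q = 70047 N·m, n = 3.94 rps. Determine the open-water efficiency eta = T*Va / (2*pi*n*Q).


Formula: eta = T * Va / (2 * pi * n * Q)
Step 1 — numerator = T * Va = 135764 * 7.63 = 1035879.32
Step 2 — 2 * pi * n = 2 * pi * 3.94 = 24.75575
Step 3 — denominator = 24.75575 * 70047 = 1734066.02
Step 4 — eta = 1035879.32 / 1734066.02 ≈ 0.59737 (5 s.f.)

0.59737


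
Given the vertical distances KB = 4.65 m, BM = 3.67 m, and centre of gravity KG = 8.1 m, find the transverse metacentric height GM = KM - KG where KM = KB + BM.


Formula: GM = KB + BM - KG
Step 1 — KM = KB + BM = 4.65 + 3.67 = 8.32 m
Step 2 — GM = KM - KG = 8.32 - 8.1 = 0.22 m

0.22 m


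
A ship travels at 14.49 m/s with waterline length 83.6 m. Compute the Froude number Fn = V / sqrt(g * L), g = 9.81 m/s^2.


Formula: Fn = V / sqrt(g * L)
Step 1 — g * L = 9.81 * 83.6 = 820.116
Step 2 — sqrt(g * L) = sqrt(820.116) = 28.637668
Step 3 — Fn = 14.49 / 28.637668 ≈ 0.50598 (5 s.f.)

0.50598


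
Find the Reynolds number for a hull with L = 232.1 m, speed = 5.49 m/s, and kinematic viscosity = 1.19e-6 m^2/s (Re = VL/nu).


Formula: Re = V * L / nu
Step 1 — V * L = 5.49 * 232.1 = 1274.229 m^2/s
Step 2 — Re = 1274.229 / 1.19e-6 = 1.07e+09

1.07e+09


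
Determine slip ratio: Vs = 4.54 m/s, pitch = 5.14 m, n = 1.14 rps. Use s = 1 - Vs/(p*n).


Formula: s = 1 - Vs / (p * n)
Step 1 — p * n = 5.14 * 1.14 = 5.8596
Step 2 — Vs / (p*n) = 4.54 / 5.8596 = 0.774797 (6 d.p.)
Step 3 — s = 1 - 0.774797 = 0.225203

0.225203


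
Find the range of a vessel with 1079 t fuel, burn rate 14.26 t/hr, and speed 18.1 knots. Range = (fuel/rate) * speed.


Formula: endurance = fuel / rate; range = endurance * speed
Step 1 — endurance = 1079 / 14.26 = 75.6662 hours
Step 2 — range = 75.6662 * 18.1 ≈ 1369.6 nautical miles (5 s.f.)

1369.6 NM


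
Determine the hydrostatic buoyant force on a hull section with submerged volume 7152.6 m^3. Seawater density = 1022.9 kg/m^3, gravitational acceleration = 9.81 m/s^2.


Formula: Fb = rho * g * V
Substituting: Fb = 1022.9 * 9.81 * 7152.6
Intermediate: 1022.9 * 9.81 = 10034.649
Result: Fb = 10034.649 * 7152.6 ≈ 71774000 N (5 s.f.)

71774000 N


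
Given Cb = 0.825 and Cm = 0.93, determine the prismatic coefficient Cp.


Formula: Cp = Cb / Cm
Substituting: Cp = 0.825 / 0.93
Result: Cp ≈ 0.88710 (5 s.f.)

0.88710


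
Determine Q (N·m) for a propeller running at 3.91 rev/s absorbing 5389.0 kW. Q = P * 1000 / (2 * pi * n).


Formula: Q = P_W / (2 * pi * n)
Step 1 — P_W = 5389.0 kW * 1000 = 5389000.0 W
Step 2 — 2 * pi * n = 2 * pi * 3.91 = 24.567255
Step 3 — Q = 5389000.0 / 24.567255 ≈ 219360 N·m (5 s.f.)

219360 N·m


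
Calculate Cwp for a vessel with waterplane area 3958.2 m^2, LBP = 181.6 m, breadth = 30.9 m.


Formula: Cwp = Aw / (L * B)
Step 1 — L * B = 181.6 * 30.9 = 5611.44 m^2
Step 2 — Cwp = 3958.2 / 5611.44 ≈ 0.70538 (5 s.f.)

0.70538


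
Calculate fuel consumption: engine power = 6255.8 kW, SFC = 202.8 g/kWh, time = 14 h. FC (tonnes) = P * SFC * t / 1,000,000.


Formula: FC (tonnes) = P * SFC * t / 1,000,000
Step 1 — P * SFC * t = 6255.8 * 202.8 * 14 = 17761467.36 g
Step 2 — FC (tonnes) = 17761467.36 / 1,000,000 ≈ 17.761 tonnes (5 s.f.)

17.761 tonnes


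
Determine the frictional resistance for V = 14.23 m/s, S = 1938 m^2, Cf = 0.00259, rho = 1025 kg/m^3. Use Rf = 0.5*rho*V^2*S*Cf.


Formula: Rf = 0.5 * rho * V^2 * S * Cf
Step 1 — V^2 = 14.23^2 = 202.4929
Step 2 — 0.5 * rho * V^2 = 0.5 * 1025 * 202.4929 = 103777.61125
Step 3 — Rf = 103777.61125 * 1938 * 0.00259 ≈ 520900 N (5 s.f.)

520900 N


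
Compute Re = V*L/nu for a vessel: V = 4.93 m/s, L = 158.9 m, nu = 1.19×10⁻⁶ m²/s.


Formula: Re = V * L / nu
Step 1 — V * L = 4.93 * 158.9 = 783.377 m^2/s
Step 2 — Re = 783.377 / 1.19e-6 = 6.58e+08

6.58e+08


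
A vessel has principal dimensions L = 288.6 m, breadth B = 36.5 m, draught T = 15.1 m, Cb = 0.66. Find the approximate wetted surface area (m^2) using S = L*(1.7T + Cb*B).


Formula: S = 1.7*L*T + V/T with V = Cb*L*B*T, i.e. S = L * (1.7*T + Cb*B)
Step 1 — 1.7*T = 1.7 * 15.1 = 25.67 m
Step 2 — Cb*B = 0.66 * 36.5 = 24.09 m
Step 3 — 1.7*T + Cb*B = 25.67 + 24.09 = 49.76 m
Step 4 — S = 288.6 * 49.76 ≈ 14361 m^2 (5 s.f.)

14361 m^2


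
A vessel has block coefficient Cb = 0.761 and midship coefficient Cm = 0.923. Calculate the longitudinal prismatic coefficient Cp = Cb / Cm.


Formula: Cp = Cb / Cm
Substituting: Cp = 0.761 / 0.923
Result: Cp ≈ 0.82449 (5 s.f.)

0.82449


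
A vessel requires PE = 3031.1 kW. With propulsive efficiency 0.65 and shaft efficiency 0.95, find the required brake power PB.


Formula: PB = PE / (eta_D * eta_S)
Step 1 — combined efficiency = eta_D * eta_S = 0.65 * 0.95 = 0.6175
Step 2 — PB = 3031.1 / 0.6175 ≈ 4908.7 kW (5 s.f.)

4908.7 kW


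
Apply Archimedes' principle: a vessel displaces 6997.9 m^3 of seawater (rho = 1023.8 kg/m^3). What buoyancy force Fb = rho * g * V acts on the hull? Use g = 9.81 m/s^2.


Formula: Fb = rho * g * V
Substituting: Fb = 1023.8 * 9.81 * 6997.9
Intermediate: 1023.8 * 9.81 = 10043.478
Result: Fb = 10043.478 * 6997.9 ≈ 70283000 N (5 s.f.)

70283000 N


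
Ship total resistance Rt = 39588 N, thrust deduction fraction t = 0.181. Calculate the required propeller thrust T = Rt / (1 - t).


Formula: T = Rt / (1 - t)
Step 1 — (1 - t) = 1 - 0.181 = 0.819
Step 2 — T = 39588 / 0.819 ≈ 48337 N (5 s.f.)

48337 N


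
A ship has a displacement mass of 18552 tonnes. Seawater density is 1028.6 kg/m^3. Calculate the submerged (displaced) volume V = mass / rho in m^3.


Formula: V = mass / rho
Step 1 — convert tonnes to kg: 18552 t * 1000 = 18552000 kg
Step 2 — V = 18552000 / 1028.6 ≈ 18036 m^3 (5 s.f.)

18036 m^3


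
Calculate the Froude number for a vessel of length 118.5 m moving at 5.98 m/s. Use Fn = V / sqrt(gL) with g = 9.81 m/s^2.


Formula: Fn = V / sqrt(g * L)
Step 1 — g * L = 9.81 * 118.5 = 1162.485
Step 2 — sqrt(g * L) = sqrt(1162.485) = 34.095234
Step 3 — Fn = 5.98 / 34.095234 ≈ 0.17539 (5 s.f.)

0.17539


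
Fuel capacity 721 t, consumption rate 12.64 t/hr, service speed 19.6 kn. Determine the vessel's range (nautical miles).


Formula: endurance = fuel / rate; range = endurance * speed
Step 1 — endurance = 721 / 12.64 = 57.0411 hours
Step 2 — range = 57.0411 * 19.6 ≈ 1118.0 nautical miles (5 s.f.)

1118.0 NM


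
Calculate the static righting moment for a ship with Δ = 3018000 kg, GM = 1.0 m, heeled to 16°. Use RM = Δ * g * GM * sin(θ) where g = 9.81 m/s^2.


Formula: GZ = GM * sin(theta); RM = disp * g * GZ
Step 1 — GZ = 1.0 * sin(16°) = 1.0 * 0.275637 = 0.275637 m
Step 2 — RM = 3018000 * 9.81 * 0.275637 ≈ 8160700 N·m (5 s.f.)

8160700 N·m


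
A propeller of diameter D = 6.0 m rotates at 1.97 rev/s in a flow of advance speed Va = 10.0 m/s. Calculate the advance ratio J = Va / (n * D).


Formula: J = Va / (n * D)
Step 1 — n * D = 1.97 * 6.0 = 11.82
Step 2 — J = 10.0 / 11.82 ≈ 0.84602 (5 s.f.)

0.84602


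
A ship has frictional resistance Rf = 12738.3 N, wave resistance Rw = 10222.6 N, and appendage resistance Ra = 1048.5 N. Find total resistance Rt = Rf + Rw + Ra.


Formula: Rt = Rf + Rw + Ra
Substituting: Rt = 12738.3 + 10222.6 + 1048.5
Result: Rt = 24009.4 N

24009.4 N


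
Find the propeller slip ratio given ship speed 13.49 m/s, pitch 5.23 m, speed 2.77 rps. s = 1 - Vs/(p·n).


Formula: s = 1 - Vs / (p * n)
Step 1 — p * n = 5.23 * 2.77 = 14.4871
Step 2 — Vs / (p*n) = 13.49 / 14.4871 = 0.931173 (6 d.p.)
Step 3 — s = 1 - 0.931173 = 0.068827

0.068827


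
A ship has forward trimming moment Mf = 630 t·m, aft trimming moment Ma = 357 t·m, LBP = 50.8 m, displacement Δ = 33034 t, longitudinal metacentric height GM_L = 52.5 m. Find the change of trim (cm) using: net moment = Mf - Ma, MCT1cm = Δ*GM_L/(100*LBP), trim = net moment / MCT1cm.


Formula: net trimming moment = Mf - Ma; MCT1cm = Δ*GM_L/(100*LBP); trim = net moment / MCT1cm
Step 1 — net trimming moment = 630 - 357 = 273 t·m
Step 2 — MCT1cm = 33034 * 52.5 / (100 * 50.8) = 341.3947 t·m/cm
Step 3 — trim = 273 / 341.3947 ≈ 0.79966 cm (5 s.f.)

0.79966 cm


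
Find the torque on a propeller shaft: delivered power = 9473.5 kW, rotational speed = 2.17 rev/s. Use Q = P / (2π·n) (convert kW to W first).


Formula: Q = P_W / (2 * pi * n)
Step 1 — P_W = 9473.5 kW * 1000 = 9473500.0 W
Step 2 — 2 * pi * n = 2 * pi * 2.17 = 13.634512
Step 3 — Q = 9473500.0 / 13.634512 ≈ 694820 N·m (5 s.f.)

694820 N·m


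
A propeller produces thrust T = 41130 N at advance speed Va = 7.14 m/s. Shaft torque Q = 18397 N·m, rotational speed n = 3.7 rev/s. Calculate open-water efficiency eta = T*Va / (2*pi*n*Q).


Formula: eta = T * Va / (2 * pi * n * Q)
Step 1 — numerator = T * Va = 41130 * 7.14 = 293668.2
Step 2 — 2 * pi * n = 2 * pi * 3.7 = 23.247786
Step 3 — denominator = 23.247786 * 18397 = 427689.52
Step 4 — eta = 293668.2 / 427689.52 ≈ 0.68664 (5 s.f.)

0.68664


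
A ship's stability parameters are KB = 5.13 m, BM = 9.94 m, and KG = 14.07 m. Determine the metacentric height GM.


Formula: GM = KB + BM - KG
Step 1 — KM = KB + BM = 5.13 + 9.94 = 15.07 m
Step 2 — GM = KM - KG = 15.07 - 14.07 = 1.0 m

1.0 m


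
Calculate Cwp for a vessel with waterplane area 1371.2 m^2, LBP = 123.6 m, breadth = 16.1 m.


Formula: Cwp = Aw / (L * B)
Step 1 — L * B = 123.6 * 16.1 = 1989.96 m^2
Step 2 — Cwp = 1371.2 / 1989.96 ≈ 0.68906 (5 s.f.)

0.68906


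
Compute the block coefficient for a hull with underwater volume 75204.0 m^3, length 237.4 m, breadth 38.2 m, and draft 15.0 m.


Formula: Cb = V / (L * B * T)
Step 1 — L * B * T = 237.4 * 38.2 * 15.0 = 136030.2 m^3
Step 2 — Cb = 75204.0 / 136030.2 ≈ 0.55285 (5 s.f.)

0.55285


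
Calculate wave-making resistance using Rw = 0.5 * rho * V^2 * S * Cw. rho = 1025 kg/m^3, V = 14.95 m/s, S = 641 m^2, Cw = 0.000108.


Formula: Rw = 0.5 * rho * V^2 * S * Cw
Step 1 — V^2 = 14.95^2 = 223.5025
Step 2 — 0.5 * rho * V^2 = 0.5 * 1025 * 223.5025 = 114545.03125
Step 3 — Rw = 114545.03125 * 641 * 0.000108 ≈ 7929.7 N (5 s.f.)

7929.7 N


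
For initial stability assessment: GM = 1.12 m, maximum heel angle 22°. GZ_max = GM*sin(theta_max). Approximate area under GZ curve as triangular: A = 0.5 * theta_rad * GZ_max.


Formula: GZ_max = GM * sin(theta); Area = 0.5 * theta_rad * GZ_max
Step 1 — GZ_max = 1.12 * sin(22°) = 1.12 * 0.374607 = 0.41956 m
Step 2 — theta_rad = 22 * pi/180 = 0.383972 rad
Step 3 — Area = 0.5 * 0.383972 * 0.41956 ≈ 0.080550 m·rad (5 s.f.)

0.080550 m·rad


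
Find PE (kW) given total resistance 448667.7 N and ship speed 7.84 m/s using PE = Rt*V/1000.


Formula: PE = Rt * V / 1000 (kW)
Step 1 — PE (W) = 448667.7 * 7.84 = 3517554.768 W
Step 2 — PE (kW) = 3517554.768 / 1000 ≈ 3517.6 kW (5 s.f.)

3517.6 kW


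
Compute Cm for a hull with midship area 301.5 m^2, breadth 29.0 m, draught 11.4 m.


Formula: Cm = Am / (B * T)
Step 1 — B * T = 29.0 * 11.4 = 330.6 m^2
Step 2 — Cm = 301.5 / 330.6 ≈ 0.91198 (5 s.f.)

0.91198


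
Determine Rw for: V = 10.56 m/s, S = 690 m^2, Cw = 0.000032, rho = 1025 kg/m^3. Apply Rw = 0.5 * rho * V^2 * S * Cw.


Formula: Rw = 0.5 * rho * V^2 * S * Cw
Step 1 — V^2 = 10.56^2 = 111.5136
Step 2 — 0.5 * rho * V^2 = 0.5 * 1025 * 111.5136 = 57150.72
Step 3 — Rw = 57150.72 * 690 * 0.000032 ≈ 1261.9 N (5 s.f.)

1261.9 N


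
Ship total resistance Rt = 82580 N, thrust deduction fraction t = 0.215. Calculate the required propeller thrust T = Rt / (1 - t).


Formula: T = Rt / (1 - t)
Step 1 — (1 - t) = 1 - 0.215 = 0.785
Step 2 — T = 82580 / 0.785 ≈ 105200 N (5 s.f.)

105200 N


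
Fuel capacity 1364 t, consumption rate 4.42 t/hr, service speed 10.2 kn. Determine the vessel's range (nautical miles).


Formula: endurance = fuel / rate; range = endurance * speed
Step 1 — endurance = 1364 / 4.42 = 308.5973 hours
Step 2 — range = 308.5973 * 10.2 ≈ 3147.7 nautical miles (5 s.f.)

3147.7 NM


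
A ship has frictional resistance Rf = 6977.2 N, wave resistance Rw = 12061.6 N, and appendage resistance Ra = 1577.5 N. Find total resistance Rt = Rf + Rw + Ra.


Formula: Rt = Rf + Rw + Ra
Substituting: Rt = 6977.2 + 12061.6 + 1577.5
Result: Rt = 20616.3 N

20616.3 N


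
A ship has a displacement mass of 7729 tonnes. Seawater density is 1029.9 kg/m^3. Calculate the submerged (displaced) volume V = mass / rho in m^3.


Formula: V = mass / rho
Step 1 — convert tonnes to kg: 7729 t * 1000 = 7729000 kg
Step 2 — V = 7729000 / 1029.9 ≈ 7504.6 m^3 (5 s.f.)

7504.6 m^3


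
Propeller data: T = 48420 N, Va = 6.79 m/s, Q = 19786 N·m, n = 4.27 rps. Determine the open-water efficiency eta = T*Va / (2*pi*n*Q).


Formula: eta = T * Va / (2 * pi * n * Q)
Step 1 — numerator = T * Va = 48420 * 6.79 = 328771.8
Step 2 — 2 * pi * n = 2 * pi * 4.27 = 26.829201
Step 3 — denominator = 26.829201 * 19786 = 530842.57
Step 4 — eta = 328771.8 / 530842.57 ≈ 0.61934 (5 s.f.)

0.61934


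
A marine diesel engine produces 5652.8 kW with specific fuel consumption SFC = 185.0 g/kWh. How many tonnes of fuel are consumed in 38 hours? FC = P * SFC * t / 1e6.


Formula: FC (tonnes) = P * SFC * t / 1,000,000
Step 1 — P * SFC * t = 5652.8 * 185.0 * 38 = 39739184.0 g
Step 2 — FC (tonnes) = 39739184.0 / 1,000,000 ≈ 39.739 tonnes (5 s.f.)

39.739 tonnes


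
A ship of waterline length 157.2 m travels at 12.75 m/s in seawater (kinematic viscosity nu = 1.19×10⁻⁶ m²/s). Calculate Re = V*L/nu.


Formula: Re = V * L / nu
Step 1 — V * L = 12.75 * 157.2 = 2004.3 m^2/s
Step 2 — Re = 2004.3 / 1.19e-6 = 1.68e+09

1.68e+09


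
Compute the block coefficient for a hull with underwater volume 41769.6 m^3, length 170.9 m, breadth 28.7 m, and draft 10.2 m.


Formula: Cb = V / (L * B * T)
Step 1 — L * B * T = 170.9 * 28.7 * 10.2 = 50029.266 m^3
Step 2 — Cb = 41769.6 / 50029.266 ≈ 0.83490 (5 s.f.)

0.83490


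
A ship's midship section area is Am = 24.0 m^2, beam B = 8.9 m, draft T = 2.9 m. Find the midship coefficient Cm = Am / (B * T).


Formula: Cm = Am / (B * T)
Step 1 — B * T = 8.9 * 2.9 = 25.81 m^2
Step 2 — Cm = 24.0 / 25.81 ≈ 0.92987 (5 s.f.)

0.92987


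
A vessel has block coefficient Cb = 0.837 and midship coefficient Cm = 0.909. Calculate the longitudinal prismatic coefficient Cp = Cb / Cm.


Formula: Cp = Cb / Cm
Substituting: Cp = 0.837 / 0.909
Result: Cp ≈ 0.92079 (5 s.f.)

0.92079


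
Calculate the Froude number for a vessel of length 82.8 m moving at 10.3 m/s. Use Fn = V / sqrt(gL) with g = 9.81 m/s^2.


Formula: Fn = V / sqrt(g * L)
Step 1 — g * L = 9.81 * 82.8 = 812.268
Step 2 — sqrt(g * L) = sqrt(812.268) = 28.500316
Step 3 — Fn = 10.3 / 28.500316 ≈ 0.36140 (5 s.f.)

0.36140


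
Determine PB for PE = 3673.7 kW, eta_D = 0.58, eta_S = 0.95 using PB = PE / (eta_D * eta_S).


Formula: PB = PE / (eta_D * eta_S)
Step 1 — combined efficiency = eta_D * eta_S = 0.58 * 0.95 = 0.551
Step 2 — PB = 3673.7 / 0.551 ≈ 6667.3 kW (5 s.f.)

6667.3 kW


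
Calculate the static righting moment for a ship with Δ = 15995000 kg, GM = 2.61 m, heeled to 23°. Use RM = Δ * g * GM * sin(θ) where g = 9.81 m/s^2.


Formula: GZ = GM * sin(theta); RM = disp * g * GZ
Step 1 — GZ = 2.61 * sin(23°) = 2.61 * 0.390731 = 1.019808 m
Step 2 — RM = 15995000 * 9.81 * 1.019808 ≈ 160020000 N·m (5 s.f.)

160020000 N·m


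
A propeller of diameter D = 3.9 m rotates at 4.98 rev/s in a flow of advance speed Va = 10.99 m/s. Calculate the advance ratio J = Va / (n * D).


Formula: J = Va / (n * D)
Step 1 — n * D = 4.98 * 3.9 = 19.422
Step 2 — J = 10.99 / 19.422 ≈ 0.56585 (5 s.f.)

0.56585


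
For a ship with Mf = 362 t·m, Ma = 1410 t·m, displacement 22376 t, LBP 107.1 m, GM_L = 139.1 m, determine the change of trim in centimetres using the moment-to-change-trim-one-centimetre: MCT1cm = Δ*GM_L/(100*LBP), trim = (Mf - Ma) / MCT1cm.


Formula: net trimming moment = Mf - Ma; MCT1cm = Δ*GM_L/(100*LBP); trim = net moment / MCT1cm
Step 1 — net trimming moment = 362 - 1410 = -1048 t·m
Step 2 — MCT1cm = 22376 * 139.1 / (100 * 107.1) = 290.6164 t·m/cm
Step 3 — trim = -1048 / 290.6164 ≈ -3.6061 cm (5 s.f.)

-3.6061 cm


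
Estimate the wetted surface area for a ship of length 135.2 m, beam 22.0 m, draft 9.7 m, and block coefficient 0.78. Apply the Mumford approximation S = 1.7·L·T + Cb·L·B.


Formula: S = 1.7*L*T + V/T with V = Cb*L*B*T, i.e. S = L * (1.7*T + Cb*B)
Step 1 — 1.7*T = 1.7 * 9.7 = 16.49 m
Step 2 — Cb*B = 0.78 * 22.0 = 17.16 m
Step 3 — 1.7*T + Cb*B = 16.49 + 17.16 = 33.65 m
Step 4 — S = 135.2 * 33.65 ≈ 4549.5 m^2 (5 s.f.)

4549.5 m^2


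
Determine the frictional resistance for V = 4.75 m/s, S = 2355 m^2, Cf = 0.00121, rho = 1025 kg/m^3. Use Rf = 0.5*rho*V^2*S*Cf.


Formula: Rf = 0.5 * rho * V^2 * S * Cf
Step 1 — V^2 = 4.75^2 = 22.5625
Step 2 — 0.5 * rho * V^2 = 0.5 * 1025 * 22.5625 = 11563.28125
Step 3 — Rf = 11563.28125 * 2355 * 0.00121 ≈ 32950 N (5 s.f.)

32950 N


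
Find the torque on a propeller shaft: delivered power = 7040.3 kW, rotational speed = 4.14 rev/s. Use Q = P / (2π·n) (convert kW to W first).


Formula: Q = P_W / (2 * pi * n)
Step 1 — P_W = 7040.3 kW * 1000 = 7040300.0 W
Step 2 — 2 * pi * n = 2 * pi * 4.14 = 26.012387
Step 3 — Q = 7040300.0 / 26.012387 ≈ 270650 N·m (5 s.f.)

270650 N·m


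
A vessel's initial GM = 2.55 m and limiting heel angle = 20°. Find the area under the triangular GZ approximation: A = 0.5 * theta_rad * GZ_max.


Formula: GZ_max = GM * sin(theta); Area = 0.5 * theta_rad * GZ_max
Step 1 — GZ_max = 2.55 * sin(20°) = 2.55 * 0.34202 = 0.872151 m
Step 2 — theta_rad = 20 * pi/180 = 0.349066 rad
Step 3 — Area = 0.5 * 0.349066 * 0.872151 ≈ 0.15222 m·rad (5 s.f.)

0.15222 m·rad


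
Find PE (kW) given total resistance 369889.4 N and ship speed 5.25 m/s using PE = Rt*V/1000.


Formula: PE = Rt * V / 1000 (kW)
Step 1 — PE (W) = 369889.4 * 5.25 = 1941919.35 W
Step 2 — PE (kW) = 1941919.35 / 1000 ≈ 1941.9 kW (5 s.f.)

1941.9 kW


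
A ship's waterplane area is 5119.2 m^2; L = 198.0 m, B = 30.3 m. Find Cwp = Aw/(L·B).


Formula: Cwp = Aw / (L * B)
Step 1 — L * B = 198.0 * 30.3 = 5999.4 m^2
Step 2 — Cwp = 5119.2 / 5999.4 ≈ 0.85329 (5 s.f.)

0.85329


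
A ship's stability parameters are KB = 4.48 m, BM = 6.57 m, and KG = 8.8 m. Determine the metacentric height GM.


Formula: GM = KB + BM - KG
Step 1 — KM = KB + BM = 4.48 + 6.57 = 11.05 m
Step 2 — GM = KM - KG = 11.05 - 8.8 = 2.25 m

2.25 m


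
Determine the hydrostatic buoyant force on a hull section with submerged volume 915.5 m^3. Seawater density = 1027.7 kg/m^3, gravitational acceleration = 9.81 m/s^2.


Formula: Fb = rho * g * V
Substituting: Fb = 1027.7 * 9.81 * 915.5
Intermediate: 1027.7 * 9.81 = 10081.737
Result: Fb = 10081.737 * 915.5 ≈ 9229800 N (5 s.f.)

9229800 N


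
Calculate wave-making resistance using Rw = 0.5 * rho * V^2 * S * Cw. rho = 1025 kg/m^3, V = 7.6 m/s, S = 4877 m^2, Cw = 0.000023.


Formula: Rw = 0.5 * rho * V^2 * S * Cw
Step 1 — V^2 = 7.6^2 = 57.76
Step 2 — 0.5 * rho * V^2 = 0.5 * 1025 * 57.76 = 29602.0
Step 3 — Rw = 29602.0 * 4877 * 0.000023 ≈ 3320.5 N (5 s.f.)

3320.5 N


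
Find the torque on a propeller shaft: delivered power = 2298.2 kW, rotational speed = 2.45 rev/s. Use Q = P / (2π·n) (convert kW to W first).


Formula: Q = P_W / (2 * pi * n)
Step 1 — P_W = 2298.2 kW * 1000 = 2298200.0 W
Step 2 — 2 * pi * n = 2 * pi * 2.45 = 15.393804
Step 3 — Q = 2298200.0 / 15.393804 ≈ 149290 N·m (5 s.f.)

149290 N·m


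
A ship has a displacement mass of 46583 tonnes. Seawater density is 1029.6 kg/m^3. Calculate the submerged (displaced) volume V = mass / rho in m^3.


Formula: V = mass / rho
Step 1 — convert tonnes to kg: 46583 t * 1000 = 46583000 kg
Step 2 — V = 46583000 / 1029.6 ≈ 45244 m^3 (5 s.f.)

45244 m^3


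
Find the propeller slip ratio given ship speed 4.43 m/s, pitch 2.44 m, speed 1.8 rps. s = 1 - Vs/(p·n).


Formula: s = 1 - Vs / (p * n)
Step 1 — p * n = 2.44 * 1.8 = 4.392
Step 2 — Vs / (p*n) = 4.43 / 4.392 = 1.008652 (6 d.p.)
Step 3 — s = 1 - 1.008652 = -0.008652

-0.008652


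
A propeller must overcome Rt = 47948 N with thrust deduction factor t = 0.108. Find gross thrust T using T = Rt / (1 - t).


Formula: T = Rt / (1 - t)
Step 1 — (1 - t) = 1 - 0.108 = 0.892
Step 2 — T = 47948 / 0.892 ≈ 53753 N (5 s.f.)

53753 N


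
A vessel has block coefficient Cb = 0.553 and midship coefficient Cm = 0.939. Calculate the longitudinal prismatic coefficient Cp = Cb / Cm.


Formula: Cp = Cb / Cm
Substituting: Cp = 0.553 / 0.939
Result: Cp ≈ 0.58892 (5 s.f.)

0.58892


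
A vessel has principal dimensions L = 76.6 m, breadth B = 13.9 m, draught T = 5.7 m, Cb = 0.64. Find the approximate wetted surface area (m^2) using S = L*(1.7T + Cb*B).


Formula: S = 1.7*L*T + V/T with V = Cb*L*B*T, i.e. S = L * (1.7*T + Cb*B)
Step 1 — 1.7*T = 1.7 * 5.7 = 9.69 m
Step 2 — Cb*B = 0.64 * 13.9 = 8.896 m
Step 3 — 1.7*T + Cb*B = 9.69 + 8.896 = 18.586 m
Step 4 — S = 76.6 * 18.586 ≈ 1423.7 m^2 (5 s.f.)

1423.7 m^2


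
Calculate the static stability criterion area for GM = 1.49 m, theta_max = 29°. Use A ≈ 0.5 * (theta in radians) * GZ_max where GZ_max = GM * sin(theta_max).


Formula: GZ_max = GM * sin(theta); Area = 0.5 * theta_rad * GZ_max
Step 1 — GZ_max = 1.49 * sin(29°) = 1.49 * 0.48481 = 0.722367 m
Step 2 — theta_rad = 29 * pi/180 = 0.506145 rad
Step 3 — Area = 0.5 * 0.506145 * 0.722367 ≈ 0.18281 m·rad (5 s.f.)

0.18281 m·rad


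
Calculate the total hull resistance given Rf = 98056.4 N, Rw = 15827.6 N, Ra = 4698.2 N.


Formula: Rt = Rf + Rw + Ra
Substituting: Rt = 98056.4 + 15827.6 + 4698.2
Result: Rt = 118582.2 N

118582.2 N


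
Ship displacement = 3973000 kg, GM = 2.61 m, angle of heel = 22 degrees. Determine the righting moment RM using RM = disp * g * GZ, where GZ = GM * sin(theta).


Formula: GZ = GM * sin(theta); RM = disp * g * GZ
Step 1 — GZ = 2.61 * sin(22°) = 2.61 * 0.374607 = 0.977724 m
Step 2 — RM = 3973000 * 9.81 * 0.977724 ≈ 38107000 N·m (5 s.f.)

38107000 N·m


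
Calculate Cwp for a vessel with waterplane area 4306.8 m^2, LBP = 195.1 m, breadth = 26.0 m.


Formula: Cwp = Aw / (L * B)
Step 1 — L * B = 195.1 * 26.0 = 5072.6 m^2
Step 2 — Cwp = 4306.8 / 5072.6 ≈ 0.84903 (5 s.f.)

0.84903


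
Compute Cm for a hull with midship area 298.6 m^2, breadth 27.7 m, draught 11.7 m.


Formula: Cm = Am / (B * T)
Step 1 — B * T = 27.7 * 11.7 = 324.09 m^2
Step 2 — Cm = 298.6 / 324.09 ≈ 0.92135 (5 s.f.)

0.92135


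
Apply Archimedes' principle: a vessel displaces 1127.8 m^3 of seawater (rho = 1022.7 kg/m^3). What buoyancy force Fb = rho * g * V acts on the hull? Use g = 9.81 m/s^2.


Formula: Fb = rho * g * V
Substituting: Fb = 1022.7 * 9.81 * 1127.8
Intermediate: 1022.7 * 9.81 = 10032.687
Result: Fb = 10032.687 * 1127.8 ≈ 11315000 N (5 s.f.)

11315000 N


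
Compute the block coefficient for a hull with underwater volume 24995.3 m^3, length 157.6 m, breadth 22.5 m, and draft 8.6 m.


Formula: Cb = V / (L * B * T)
Step 1 — L * B * T = 157.6 * 22.5 * 8.6 = 30495.6 m^3
Step 2 — Cb = 24995.3 / 30495.6 ≈ 0.81964 (5 s.f.)

0.81964


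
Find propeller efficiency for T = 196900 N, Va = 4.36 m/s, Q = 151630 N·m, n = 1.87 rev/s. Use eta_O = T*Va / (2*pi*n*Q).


Formula: eta = T * Va / (2 * pi * n * Q)
Step 1 — numerator = T * Va = 196900 * 4.36 = 858484.0
Step 2 — 2 * pi * n = 2 * pi * 1.87 = 11.749557
Step 3 — denominator = 11.749557 * 151630 = 1781585.33
Step 4 — eta = 858484.0 / 1781585.33 ≈ 0.48187 (5 s.f.)

0.48187


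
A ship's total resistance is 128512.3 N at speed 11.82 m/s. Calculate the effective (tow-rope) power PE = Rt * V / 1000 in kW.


Formula: PE = Rt * V / 1000 (kW)
Step 1 — PE (W) = 128512.3 * 11.82 = 1519015.386 W
Step 2 — PE (kW) = 1519015.386 / 1000 ≈ 1519.0 kW (5 s.f.)

1519.0 kW


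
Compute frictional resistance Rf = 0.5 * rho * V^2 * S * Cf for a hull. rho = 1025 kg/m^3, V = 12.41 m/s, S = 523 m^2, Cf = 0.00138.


Formula: Rf = 0.5 * rho * V^2 * S * Cf
Step 1 — V^2 = 12.41^2 = 154.0081
Step 2 — 0.5 * rho * V^2 = 0.5 * 1025 * 154.0081 = 78929.15125
Step 3 — Rf = 78929.15125 * 523 * 0.00138 ≈ 56966 N (5 s.f.)

56966 N


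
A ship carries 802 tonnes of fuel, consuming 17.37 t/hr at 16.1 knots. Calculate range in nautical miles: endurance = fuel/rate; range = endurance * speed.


Formula: endurance = fuel / rate; range = endurance * speed
Step 1 — endurance = 802 / 17.37 = 46.1716 hours
Step 2 — range = 46.1716 * 16.1 ≈ 743.36 nautical miles (5 s.f.)

743.36 NM


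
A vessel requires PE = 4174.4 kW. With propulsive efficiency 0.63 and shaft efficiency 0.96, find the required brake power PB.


Formula: PB = PE / (eta_D * eta_S)
Step 1 — combined efficiency = eta_D * eta_S = 0.63 * 0.96 = 0.6048
Step 2 — PB = 4174.4 / 0.6048 ≈ 6902.1 kW (5 s.f.)

6902.1 kW


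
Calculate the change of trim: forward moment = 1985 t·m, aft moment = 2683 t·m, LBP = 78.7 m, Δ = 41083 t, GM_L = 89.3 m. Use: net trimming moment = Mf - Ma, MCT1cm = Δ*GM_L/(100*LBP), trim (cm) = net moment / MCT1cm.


Formula: net trimming moment = Mf - Ma; MCT1cm = Δ*GM_L/(100*LBP); trim = net moment / MCT1cm
Step 1 — net trimming moment = 1985 - 2683 = -698 t·m
Step 2 — MCT1cm = 41083 * 89.3 / (100 * 78.7) = 466.1642 t·m/cm
Step 3 — trim = -698 / 466.1642 ≈ -1.4973 cm (5 s.f.)

-1.4973 cm


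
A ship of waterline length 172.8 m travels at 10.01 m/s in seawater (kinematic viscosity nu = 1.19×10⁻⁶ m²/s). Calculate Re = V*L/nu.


Formula: Re = V * L / nu
Step 1 — V * L = 10.01 * 172.8 = 1729.728 m^2/s
Step 2 — Re = 1729.728 / 1.19e-6 = 1.45e+09

1.45e+09


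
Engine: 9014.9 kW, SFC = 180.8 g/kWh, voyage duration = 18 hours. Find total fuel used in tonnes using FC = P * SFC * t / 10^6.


Formula: FC (tonnes) = P * SFC * t / 1,000,000
Step 1 — P * SFC * t = 9014.9 * 180.8 * 18 = 29338090.56 g
Step 2 — FC (tonnes) = 29338090.56 / 1,000,000 ≈ 29.338 tonnes (5 s.f.)

29.338 tonnes


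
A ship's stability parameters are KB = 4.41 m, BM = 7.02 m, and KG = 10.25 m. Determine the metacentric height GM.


Formula: GM = KB + BM - KG
Step 1 — KM = KB + BM = 4.41 + 7.02 = 11.43 m
Step 2 — GM = KM - KG = 11.43 - 10.25 = 1.18 m

1.18 m


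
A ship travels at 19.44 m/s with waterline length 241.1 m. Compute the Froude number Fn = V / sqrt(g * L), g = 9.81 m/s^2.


Formula: Fn = V / sqrt(g * L)
Step 1 — g * L = 9.81 * 241.1 = 2365.191
Step 2 — sqrt(g * L) = sqrt(2365.191) = 48.633229
Step 3 — Fn = 19.44 / 48.633229 ≈ 0.39973 (5 s.f.)

0.39973


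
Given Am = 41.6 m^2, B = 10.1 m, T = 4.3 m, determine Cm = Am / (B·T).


Formula: Cm = Am / (B * T)
Step 1 — B * T = 10.1 * 4.3 = 43.43 m^2
Step 2 — Cm = 41.6 / 43.43 ≈ 0.95786 (5 s.f.)

0.95786


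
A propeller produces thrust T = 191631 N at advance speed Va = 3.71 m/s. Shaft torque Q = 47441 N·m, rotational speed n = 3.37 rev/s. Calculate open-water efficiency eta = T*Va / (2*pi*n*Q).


Formula: eta = T * Va / (2 * pi * n * Q)
Step 1 — numerator = T * Va = 191631 * 3.71 = 710951.01
Step 2 — 2 * pi * n = 2 * pi * 3.37 = 21.174334
Step 3 — denominator = 21.174334 * 47441 = 1004531.58
Step 4 — eta = 710951.01 / 1004531.58 ≈ 0.70774 (5 s.f.)

0.70774


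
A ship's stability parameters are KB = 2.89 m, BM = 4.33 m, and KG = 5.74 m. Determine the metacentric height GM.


Formula: GM = KB + BM - KG
Step 1 — KM = KB + BM = 2.89 + 4.33 = 7.22 m
Step 2 — GM = KM - KG = 7.22 - 5.74 = 1.48 m

1.48 m


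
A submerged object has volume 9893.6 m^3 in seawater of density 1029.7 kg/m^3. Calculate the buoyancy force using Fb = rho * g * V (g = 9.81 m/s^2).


Formula: Fb = rho * g * V
Substituting: Fb = 1029.7 * 9.81 * 9893.6
Intermediate: 1029.7 * 9.81 = 10101.357
Result: Fb = 10101.357 * 9893.6 ≈ 99939000 N (5 s.f.)

99939000 N


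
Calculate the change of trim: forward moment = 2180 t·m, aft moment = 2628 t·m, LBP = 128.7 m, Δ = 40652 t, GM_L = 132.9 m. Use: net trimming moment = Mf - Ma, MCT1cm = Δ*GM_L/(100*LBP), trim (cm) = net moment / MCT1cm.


Formula: net trimming moment = Mf - Ma; MCT1cm = Δ*GM_L/(100*LBP); trim = net moment / MCT1cm
Step 1 — net trimming moment = 2180 - 2628 = -448 t·m
Step 2 — MCT1cm = 40652 * 132.9 / (100 * 128.7) = 419.7864 t·m/cm
Step 3 — trim = -448 / 419.7864 ≈ -1.0672 cm (5 s.f.)

-1.0672 cm


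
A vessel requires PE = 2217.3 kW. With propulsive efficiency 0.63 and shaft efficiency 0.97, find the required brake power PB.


Formula: PB = PE / (eta_D * eta_S)
Step 1 — combined efficiency = eta_D * eta_S = 0.63 * 0.97 = 0.6111
Step 2 — PB = 2217.3 / 0.6111 ≈ 3628.4 kW (5 s.f.)

3628.4 kW


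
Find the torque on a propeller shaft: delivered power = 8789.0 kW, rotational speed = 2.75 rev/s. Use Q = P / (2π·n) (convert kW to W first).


Formula: Q = P_W / (2 * pi * n)
Step 1 — P_W = 8789.0 kW * 1000 = 8789000.0 W
Step 2 — 2 * pi * n = 2 * pi * 2.75 = 17.27876
Step 3 — Q = 8789000.0 / 17.27876 ≈ 508660 N·m (5 s.f.)

508660 N·m


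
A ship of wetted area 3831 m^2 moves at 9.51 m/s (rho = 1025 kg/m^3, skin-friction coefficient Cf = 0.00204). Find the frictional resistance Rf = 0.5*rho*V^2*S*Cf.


Formula: Rf = 0.5 * rho * V^2 * S * Cf
Step 1 — V^2 = 9.51^2 = 90.4401
Step 2 — 0.5 * rho * V^2 = 0.5 * 1025 * 90.4401 = 46350.55125
Step 3 — Rf = 46350.55125 * 3831 * 0.00204 ≈ 362240 N (5 s.f.)

362240 N


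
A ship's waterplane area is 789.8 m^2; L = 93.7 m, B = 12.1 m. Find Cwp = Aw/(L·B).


Formula: Cwp = Aw / (L * B)
Step 1 — L * B = 93.7 * 12.1 = 1133.77 m^2
Step 2 — Cwp = 789.8 / 1133.77 ≈ 0.69661 (5 s.f.)

0.69661


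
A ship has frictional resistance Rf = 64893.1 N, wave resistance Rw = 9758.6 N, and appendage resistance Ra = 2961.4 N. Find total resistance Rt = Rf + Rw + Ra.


Formula: Rt = Rf + Rw + Ra
Substituting: Rt = 64893.1 + 9758.6 + 2961.4
Result: Rt = 77613.1 N

77613.1 N


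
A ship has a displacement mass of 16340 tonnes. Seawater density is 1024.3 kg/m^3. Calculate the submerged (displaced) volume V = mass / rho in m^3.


Formula: V = mass / rho
Step 1 — convert tonnes to kg: 16340 t * 1000 = 16340000 kg
Step 2 — V = 16340000 / 1024.3 ≈ 15952 m^3 (5 s.f.)

15952 m^3


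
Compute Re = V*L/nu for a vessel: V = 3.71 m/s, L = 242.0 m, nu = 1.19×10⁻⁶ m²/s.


Formula: Re = V * L / nu
Step 1 — V * L = 3.71 * 242.0 = 897.82 m^2/s
Step 2 — Re = 897.82 / 1.19e-6 = 7.54e+08

7.54e+08


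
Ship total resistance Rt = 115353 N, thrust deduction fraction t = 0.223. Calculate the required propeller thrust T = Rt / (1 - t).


Formula: T = Rt / (1 - t)
Step 1 — (1 - t) = 1 - 0.223 = 0.777
Step 2 — T = 115353 / 0.777 ≈ 148460 N (5 s.f.)

148460 N


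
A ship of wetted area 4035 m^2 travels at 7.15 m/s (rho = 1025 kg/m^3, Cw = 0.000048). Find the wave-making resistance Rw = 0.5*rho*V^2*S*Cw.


Formula: Rw = 0.5 * rho * V^2 * S * Cw
Step 1 — V^2 = 7.15^2 = 51.1225
Step 2 — 0.5 * rho * V^2 = 0.5 * 1025 * 51.1225 = 26200.28125
Step 3 — Rw = 26200.28125 * 4035 * 0.000048 ≈ 5074.5 N (5 s.f.)

5074.5 N


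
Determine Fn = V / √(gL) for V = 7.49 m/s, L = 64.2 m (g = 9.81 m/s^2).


Formula: Fn = V / sqrt(g * L)
Step 1 — g * L = 9.81 * 64.2 = 629.802
Step 2 — sqrt(g * L) = sqrt(629.802) = 25.095856
Step 3 — Fn = 7.49 / 25.095856 ≈ 0.29846 (5 s.f.)

0.29846


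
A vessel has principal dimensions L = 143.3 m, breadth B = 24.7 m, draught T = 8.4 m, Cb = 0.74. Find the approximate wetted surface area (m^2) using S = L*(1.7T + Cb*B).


Formula: S = 1.7*L*T + V/T with V = Cb*L*B*T, i.e. S = L * (1.7*T + Cb*B)
Step 1 — 1.7*T = 1.7 * 8.4 = 14.28 m
Step 2 — Cb*B = 0.74 * 24.7 = 18.278 m
Step 3 — 1.7*T + Cb*B = 14.28 + 18.278 = 32.558 m
Step 4 — S = 143.3 * 32.558 ≈ 4665.6 m^2 (5 s.f.)

4665.6 m^2


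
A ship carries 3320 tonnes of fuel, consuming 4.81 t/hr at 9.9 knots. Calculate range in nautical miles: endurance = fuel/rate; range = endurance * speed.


Formula: endurance = fuel / rate; range = endurance * speed
Step 1 — endurance = 3320 / 4.81 = 690.2287 hours
Step 2 — range = 690.2287 * 9.9 ≈ 6833.3 nautical miles (5 s.f.)

6833.3 NM


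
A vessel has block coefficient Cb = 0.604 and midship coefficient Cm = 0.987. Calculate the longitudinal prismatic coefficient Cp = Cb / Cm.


Formula: Cp = Cb / Cm
Substituting: Cp = 0.604 / 0.987
Result: Cp ≈ 0.61196 (5 s.f.)

0.61196


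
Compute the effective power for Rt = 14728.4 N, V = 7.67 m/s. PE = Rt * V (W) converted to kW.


Formula: PE = Rt * V / 1000 (kW)
Step 1 — PE (W) = 14728.4 * 7.67 = 112966.828 W
Step 2 — PE (kW) = 112966.828 / 1000 ≈ 112.97 kW (5 s.f.)

112.97 kW


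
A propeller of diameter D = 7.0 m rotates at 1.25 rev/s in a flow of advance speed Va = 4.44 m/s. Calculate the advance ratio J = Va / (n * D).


Formula: J = Va / (n * D)
Step 1 — n * D = 1.25 * 7.0 = 8.75
Step 2 — J = 4.44 / 8.75 ≈ 0.50743 (5 s.f.)

0.50743


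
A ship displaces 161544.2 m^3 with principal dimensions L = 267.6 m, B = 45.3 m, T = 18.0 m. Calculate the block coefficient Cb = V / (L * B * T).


Formula: Cb = V / (L * B * T)
Step 1 — L * B * T = 267.6 * 45.3 * 18.0 = 218201.04 m^3
Step 2 — Cb = 161544.2 / 218201.04 ≈ 0.74035 (5 s.f.)

0.74035


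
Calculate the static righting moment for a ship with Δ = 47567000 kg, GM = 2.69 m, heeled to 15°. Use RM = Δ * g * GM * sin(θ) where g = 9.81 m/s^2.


Formula: GZ = GM * sin(theta); RM = disp * g * GZ
Step 1 — GZ = 2.69 * sin(15°) = 2.69 * 0.258819 = 0.696223 m
Step 2 — RM = 47567000 * 9.81 * 0.696223 ≈ 324880000 N·m (5 s.f.)

324880000 N·m


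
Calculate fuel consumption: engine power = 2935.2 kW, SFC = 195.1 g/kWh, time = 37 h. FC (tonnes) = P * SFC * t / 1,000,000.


Formula: FC (tonnes) = P * SFC * t / 1,000,000
Step 1 — P * SFC * t = 2935.2 * 195.1 * 37 = 21188328.24 g
Step 2 — FC (tonnes) = 21188328.24 / 1,000,000 ≈ 21.188 tonnes (5 s.f.)

21.188 tonnes


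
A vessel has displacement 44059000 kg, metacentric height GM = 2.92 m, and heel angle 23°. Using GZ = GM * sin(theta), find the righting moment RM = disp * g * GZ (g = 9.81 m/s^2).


Formula: GZ = GM * sin(theta); RM = disp * g * GZ
Step 1 — GZ = 2.92 * sin(23°) = 2.92 * 0.390731 = 1.140935 m
Step 2 — RM = 44059000 * 9.81 * 1.140935 ≈ 493130000 N·m (5 s.f.)

493130000 N·m


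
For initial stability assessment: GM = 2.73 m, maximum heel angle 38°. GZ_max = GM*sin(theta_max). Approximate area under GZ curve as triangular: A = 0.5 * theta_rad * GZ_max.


Formula: GZ_max = GM * sin(theta); Area = 0.5 * theta_rad * GZ_max
Step 1 — GZ_max = 2.73 * sin(38°) = 2.73 * 0.615661 = 1.680755 m
Step 2 — theta_rad = 38 * pi/180 = 0.663225 rad
Step 3 — Area = 0.5 * 0.663225 * 1.680755 ≈ 0.55736 m·rad (5 s.f.)

0.55736 m·rad


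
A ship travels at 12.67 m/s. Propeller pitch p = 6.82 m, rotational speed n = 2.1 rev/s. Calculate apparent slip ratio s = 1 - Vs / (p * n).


Formula: s = 1 - Vs / (p * n)
Step 1 — p * n = 6.82 * 2.1 = 14.322
Step 2 — Vs / (p*n) = 12.67 / 14.322 = 0.884653 (6 d.p.)
Step 3 — s = 1 - 0.884653 = 0.115347

0.115347


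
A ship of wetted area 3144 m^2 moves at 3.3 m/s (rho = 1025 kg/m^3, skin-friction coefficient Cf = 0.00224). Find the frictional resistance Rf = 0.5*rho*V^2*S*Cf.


Formula: Rf = 0.5 * rho * V^2 * S * Cf
Step 1 — V^2 = 3.3^2 = 10.89
Step 2 — 0.5 * rho * V^2 = 0.5 * 1025 * 10.89 = 5581.125
Step 3 — Rf = 5581.125 * 3144 * 0.00224 ≈ 39305 N (5 s.f.)

39305 N


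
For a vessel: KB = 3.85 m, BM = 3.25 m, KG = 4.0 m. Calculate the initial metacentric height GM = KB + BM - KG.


Formula: GM = KB + BM - KG
Step 1 — KM = KB + BM = 3.85 + 3.25 = 7.1 m
Step 2 — GM = KM - KG = 7.1 - 4.0 = 3.1 m

3.1 m


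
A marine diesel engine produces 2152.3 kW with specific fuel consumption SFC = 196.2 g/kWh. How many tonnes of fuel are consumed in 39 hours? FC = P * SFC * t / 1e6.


Formula: FC (tonnes) = P * SFC * t / 1,000,000
Step 1 — P * SFC * t = 2152.3 * 196.2 * 39 = 16468969.14 g
Step 2 — FC (tonnes) = 16468969.14 / 1,000,000 ≈ 16.469 tonnes (5 s.f.)

16.469 tonnes


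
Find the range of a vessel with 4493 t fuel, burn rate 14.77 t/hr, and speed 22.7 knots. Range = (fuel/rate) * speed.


Formula: endurance = fuel / rate; range = endurance * speed
Step 1 — endurance = 4493 / 14.77 = 304.1977 hours
Step 2 — range = 304.1977 * 22.7 ≈ 6905.3 nautical miles (5 s.f.)

6905.3 NM


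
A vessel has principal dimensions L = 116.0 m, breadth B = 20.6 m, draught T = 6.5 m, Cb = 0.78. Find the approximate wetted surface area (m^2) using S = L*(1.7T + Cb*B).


Formula: S = 1.7*L*T + V/T with V = Cb*L*B*T, i.e. S = L * (1.7*T + Cb*B)
Step 1 — 1.7*T = 1.7 * 6.5 = 11.05 m
Step 2 — Cb*B = 0.78 * 20.6 = 16.068 m
Step 3 — 1.7*T + Cb*B = 11.05 + 16.068 = 27.118 m
Step 4 — S = 116.0 * 27.118 ≈ 3145.7 m^2 (5 s.f.)

3145.7 m^2
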